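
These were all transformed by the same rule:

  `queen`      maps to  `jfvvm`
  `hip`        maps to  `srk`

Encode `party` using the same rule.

Each pair mirrors across the alphabet (q↔j, u↔f, e↔v): positions sum to 25. Each letter is replaced by its mirror in the alphabet: a↔z, b↔y, c↔x, and so on (the Atbash cipher).
For party: p↔k, a↔z, r↔i, t↔g, y↔b.

kzigb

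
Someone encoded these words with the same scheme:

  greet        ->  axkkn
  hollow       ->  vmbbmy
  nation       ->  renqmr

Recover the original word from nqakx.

g(6)→a(0) and r(17)→x(23) fit y≡21x+4 (mod 26); the inverse of 21 mod 26 is 5. Treating letters as 0–25, the rule is x ↦ 21x + 4 (mod 26).
Decoding nqakx: n(13)→5·(13−4)≡19=t; q(16)→5·(16−4)≡8=i; a(0)→5·(0−4)≡6=g; k(10)→5·(10−4)≡4=e; x(23)→5·(23−4)≡17=r (all mod 26).

tiger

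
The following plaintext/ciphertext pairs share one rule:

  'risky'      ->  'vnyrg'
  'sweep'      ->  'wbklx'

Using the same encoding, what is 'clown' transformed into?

gqudv

Each letter shifts forward by (position + 4), i.e. 4, 5, 6, … — the shift grows by one for each successive letter.
On clown: c+4=g, l+5=q, o+6=u, w+7=d, n+8=v.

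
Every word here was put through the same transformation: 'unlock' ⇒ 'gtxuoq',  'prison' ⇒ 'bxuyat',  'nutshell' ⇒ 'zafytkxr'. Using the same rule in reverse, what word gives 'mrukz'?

Shifts by position in unlock: pos 0: u→g (+12), pos 1: n→t (+6), pos 2: l→x (+12), pos 3: o→u (+6) — repeating every 2. A repeating key of period 2 is used — shifts +12, +6 over and over.
Reversing it on mrukz: m−12=a, r−6=l, u−12=i, k−6=e, z−12=n.

alien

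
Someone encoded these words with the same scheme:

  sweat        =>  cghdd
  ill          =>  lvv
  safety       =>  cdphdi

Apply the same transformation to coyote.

mrirdh

Vowels shift forward by 3 and consonants shift forward by 10.
Applying it to coyote: c(cons)+10=m, o(vowel)+3=r, y(cons)+10=i, o(vowel)+3=r, t(cons)+10=d, e(vowel)+3=h.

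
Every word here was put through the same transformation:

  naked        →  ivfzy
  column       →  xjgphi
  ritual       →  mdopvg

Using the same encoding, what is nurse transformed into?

Compare letters: n→i is +21, a→v is +21, k→f is +21 — a constant shift. It's a constant shift of +21 (ROT21).
For nurse: n+21=i, u+21=p, r+21=m, s+21=n, e+21=z.

ipmnz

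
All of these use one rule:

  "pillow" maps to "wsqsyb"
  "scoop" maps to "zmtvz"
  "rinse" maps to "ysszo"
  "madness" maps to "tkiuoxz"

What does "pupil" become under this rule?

Shifts by position in pillow: pos 0: p→w (+7), pos 1: i→s (+10), pos 2: l→q (+5), pos 3: l→s (+7), pos 4: o→y (+10), pos 5: w→b (+5) — repeating every 3. The shifts repeat in a cycle of length 3: positions 0,1,… shift by +7, +10, +5, then the pattern repeats.
On pupil: p+7=w, u+10=e, p+5=u, i+7=p, l+10=v.

weupv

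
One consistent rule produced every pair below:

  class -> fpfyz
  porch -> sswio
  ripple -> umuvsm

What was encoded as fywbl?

curve

Each letter shifts forward by (position + 3), i.e. 3, 4, 5, … — the shift grows by one for each successive letter.
Undoing it on fywbl: f−3=c, y−4=u, w−5=r, b−6=v, l−7=e.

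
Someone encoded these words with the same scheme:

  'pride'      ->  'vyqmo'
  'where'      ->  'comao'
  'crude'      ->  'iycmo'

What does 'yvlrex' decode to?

In pride: p→v is +6, r→y is +7, i→q is +8, d→m is +9 — the shift increases by 1 each position. The shift increases by 1 at each position, starting from +6: 6, 7, 8, ….
Reversing it on yvlrex: y−6=s, v−7=o, l−8=d, r−9=i, e−10=u, x−11=m.

sodium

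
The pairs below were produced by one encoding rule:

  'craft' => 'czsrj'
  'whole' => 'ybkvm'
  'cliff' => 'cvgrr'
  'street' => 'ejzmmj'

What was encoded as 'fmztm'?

nerve

This is an affine cipher: with a=0,…,z=25, each position x becomes (5x+18) mod 26.
Reversing it on fmztm: f(5)→21·(5−18)≡13=n; m(12)→21·(12−18)≡4=e; z(25)→21·(25−18)≡17=r; t(19)→21·(19−18)≡21=v; m(12)→21·(12−18)≡4=e (all mod 26).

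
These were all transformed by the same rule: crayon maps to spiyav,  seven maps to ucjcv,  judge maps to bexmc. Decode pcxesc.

reduce

c(2)→s(18) and r(17)→p(15) fit y≡5x+8 (mod 26); the inverse of 5 mod 26 is 21. This is an affine cipher: with a=0,…,z=25, each position x becomes (5x+8) mod 26.
Decoding pcxesc: p(15)→21·(15−8)≡17=r; c(2)→21·(2−8)≡4=e; x(23)→21·(23−8)≡3=d; e(4)→21·(4−8)≡20=u; s(18)→21·(18−8)≡2=c; c(2)→21·(2−8)≡4=e (all mod 26).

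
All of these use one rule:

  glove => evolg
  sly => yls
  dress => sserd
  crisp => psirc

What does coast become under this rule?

The output letters match the input read backwards: glove reversed is evolg. It's just the letters in reverse order.
Applying it to coast: reverse → tsaoc.

tsaoc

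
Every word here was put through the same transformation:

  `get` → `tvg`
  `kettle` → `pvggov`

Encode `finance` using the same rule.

urmzmxv

This is the alphabet-reversal cipher (Atbash): a becomes z, b becomes y, etc.
On finance: f↔u, i↔r, n↔m, a↔z, n↔m, c↔x, e↔v.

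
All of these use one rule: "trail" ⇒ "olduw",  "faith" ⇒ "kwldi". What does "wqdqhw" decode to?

The output letters match the input read backwards, each shifted +3: trail reversed is liart. Two steps: reverse the string, then apply a Caesar shift of +3.
Undoing it on wqdqhw: shift back: w−3=t, q−3=n, d−3=a, q−3=n, h−3=e, w−3=t → tnanet; then reverse → tenant.

tenant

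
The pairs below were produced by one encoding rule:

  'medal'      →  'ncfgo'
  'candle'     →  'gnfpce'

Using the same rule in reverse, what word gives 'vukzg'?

exist

The output letters match the input read backwards, each shifted +2: medal reversed is ladem. Two steps: reverse the string, then apply a Caesar shift of +2.
Undoing it on vukzg: shift back: v−2=t, u−2=s, k−2=i, z−2=x, g−2=e → tsixe; then reverse → exist.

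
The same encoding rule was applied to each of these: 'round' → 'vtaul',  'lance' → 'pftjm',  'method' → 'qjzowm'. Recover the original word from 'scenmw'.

oxygen

Each letter shifts forward by (position + 4), i.e. 4, 5, 6, … — the shift grows by one for each successive letter.
Undoing it on scenmw: s−4=o, c−5=x, e−6=y, n−7=g, m−8=e, w−9=n.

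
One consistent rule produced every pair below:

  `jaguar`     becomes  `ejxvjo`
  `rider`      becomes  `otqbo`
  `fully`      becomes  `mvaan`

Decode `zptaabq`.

skilled

j(9)→e(4) and a(0)→j(9) fit y≡11x+9 (mod 26); the inverse of 11 mod 26 is 19. Each letter's alphabet position (a=0..z=25) is mapped through 11·x+9 mod 26 — an affine cipher.
Reversing it on zptaabq: z(25)→19·(25−9)≡18=s; p(15)→19·(15−9)≡10=k; t(19)→19·(19−9)≡8=i; a(0)→19·(0−9)≡11=l; a(0)→19·(0−9)≡11=l; b(1)→19·(1−9)≡4=e; q(16)→19·(16−9)≡3=d (all mod 26).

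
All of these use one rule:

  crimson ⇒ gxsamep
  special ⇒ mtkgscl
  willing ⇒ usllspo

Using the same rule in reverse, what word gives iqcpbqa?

c(2)→g(6) and r(17)→x(23) fit y≡15x+2 (mod 26); the inverse of 15 mod 26 is 7. This is an affine cipher: with a=0,…,z=25, each position x becomes (15x+2) mod 26.
Reversing it on iqcpbqa: i(8)→7·(8−2)≡16=q; q(16)→7·(16−2)≡20=u; c(2)→7·(2−2)≡0=a; p(15)→7·(15−2)≡13=n; b(1)→7·(1−2)≡19=t; q(16)→7·(16−2)≡20=u; a(0)→7·(0−2)≡12=m (all mod 26).

quantum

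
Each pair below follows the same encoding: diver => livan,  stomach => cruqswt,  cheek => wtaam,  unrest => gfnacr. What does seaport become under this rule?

d(3)→l(11) and i(8)→i(8) fit y≡15x+18 (mod 26); the inverse of 15 mod 26 is 7. Treating letters as 0–25, the rule is x ↦ 15x + 18 (mod 26).
Applying it to seaport: s(18)→15·18+18≡2=c; e(4)→15·4+18≡0=a; a(0)→15·0+18≡18=s; p(15)→15·15+18≡9=j; o(14)→15·14+18≡20=u; r(17)→15·17+18≡13=n; t(19)→15·19+18≡17=r (all mod 26).

casjunr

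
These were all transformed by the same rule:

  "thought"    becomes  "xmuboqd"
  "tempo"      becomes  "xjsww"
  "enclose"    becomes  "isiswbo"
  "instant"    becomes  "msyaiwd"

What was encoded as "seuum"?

In thought: t→x is +4, h→m is +5, o→u is +6, u→b is +7 — the shift increases by 1 each position. Letter i (0-indexed) is shifted by i+4, so successive shifts are 4, 5, 6, ….
Undoing it on seuum: s−4=o, e−5=z, u−6=o, u−7=n, m−8=e.

ozone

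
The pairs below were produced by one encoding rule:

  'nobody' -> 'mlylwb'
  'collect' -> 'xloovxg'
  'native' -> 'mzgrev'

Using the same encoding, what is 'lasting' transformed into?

ozhgrmt

Letters are reflected about the middle of the alphabet (position → 25−position): Atbash.
On lasting: l↔o, a↔z, s↔h, t↔g, i↔r, n↔m, g↔t.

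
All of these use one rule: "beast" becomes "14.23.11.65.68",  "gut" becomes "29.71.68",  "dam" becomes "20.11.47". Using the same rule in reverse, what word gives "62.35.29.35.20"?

With a=1..z=26, the number is 3·pos + 8.
Reversing it on 62.35.29.35.20: 62→(62−8)÷3=18=r, 35→(35−8)÷3=9=i, 29→(29−8)÷3=7=g, 35→(35−8)÷3=9=i, 20→(20−8)÷3=4=d.

rigid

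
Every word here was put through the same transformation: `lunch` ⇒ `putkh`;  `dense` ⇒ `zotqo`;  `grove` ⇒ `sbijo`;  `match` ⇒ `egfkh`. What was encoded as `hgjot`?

This is an affine cipher: with a=0,…,z=25, each position x becomes (15x+6) mod 26.
Undoing it on hgjot: h(7)→7·(7−6)≡7=h; g(6)→7·(6−6)≡0=a; j(9)→7·(9−6)≡21=v; o(14)→7·(14−6)≡4=e; t(19)→7·(19−6)≡13=n (all mod 26).

haven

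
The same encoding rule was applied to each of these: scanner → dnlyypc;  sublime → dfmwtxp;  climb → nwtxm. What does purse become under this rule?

Compare letters: s→d is +11, c→n is +11, a→l is +11 — a constant shift. This is a Caesar cipher with shift 11.
For purse: p+11=a, u+11=f, r+11=c, s+11=d, e+11=p.

afcdp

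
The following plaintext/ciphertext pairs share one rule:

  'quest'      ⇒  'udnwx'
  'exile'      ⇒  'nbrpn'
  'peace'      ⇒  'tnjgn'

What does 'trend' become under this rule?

xvnrh

The shift depends on letter class: consonant q→u is +4, but vowel u→d is +9. Two shifts are in play — +9 for a/e/i/o/u, +4 for every other letter.
For trend: t(cons)+4=x, r(cons)+4=v, e(vowel)+9=n, n(cons)+4=r, d(cons)+4=h.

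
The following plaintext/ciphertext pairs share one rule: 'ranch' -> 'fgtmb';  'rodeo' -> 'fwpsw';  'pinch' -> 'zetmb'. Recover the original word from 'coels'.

r(17)→f(5) and a(0)→g(6) fit y≡3x+6 (mod 26); the inverse of 3 mod 26 is 9. Treating letters as 0–25, the rule is x ↦ 3x + 6 (mod 26).
Decoding coels: c(2)→9·(2−6)≡16=q; o(14)→9·(14−6)≡20=u; e(4)→9·(4−6)≡8=i; l(11)→9·(11−6)≡19=t; s(18)→9·(18−6)≡4=e (all mod 26).

quite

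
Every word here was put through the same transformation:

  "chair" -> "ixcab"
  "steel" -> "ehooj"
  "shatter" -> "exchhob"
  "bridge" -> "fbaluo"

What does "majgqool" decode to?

milkweed

c(2)→i(8) and h(7)→x(23) fit y≡3x+2 (mod 26); the inverse of 3 mod 26 is 9. Treating letters as 0–25, the rule is x ↦ 3x + 2 (mod 26).
Decoding majgqool: m(12)→9·(12−2)≡12=m; a(0)→9·(0−2)≡8=i; j(9)→9·(9−2)≡11=l; g(6)→9·(6−2)≡10=k; q(16)→9·(16−2)≡22=w; o(14)→9·(14−2)≡4=e; o(14)→9·(14−2)≡4=e; l(11)→9·(11−2)≡3=d (all mod 26).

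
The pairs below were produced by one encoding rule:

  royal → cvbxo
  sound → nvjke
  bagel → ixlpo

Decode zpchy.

r(17)→c(2) and o(14)→v(21) fit y≡11x+23 (mod 26); the inverse of 11 mod 26 is 19. Each letter's alphabet position (a=0..z=25) is mapped through 11·x+23 mod 26 — an affine cipher.
Undoing it on zpchy: z(25)→19·(25−23)≡12=m; p(15)→19·(15−23)≡4=e; c(2)→19·(2−23)≡17=r; h(7)→19·(7−23)≡8=i; y(24)→19·(24−23)≡19=t (all mod 26).

merit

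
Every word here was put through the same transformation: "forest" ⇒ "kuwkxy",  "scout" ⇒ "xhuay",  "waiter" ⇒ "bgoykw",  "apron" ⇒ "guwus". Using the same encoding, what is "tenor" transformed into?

yksuw

The shift depends on letter class: consonant f→k is +5, but vowel o→u is +6. Two shifts are in play — +6 for a/e/i/o/u, +5 for every other letter.
Applying it to tenor: t(cons)+5=y, e(vowel)+6=k, n(cons)+5=s, o(vowel)+6=u, r(cons)+5=w.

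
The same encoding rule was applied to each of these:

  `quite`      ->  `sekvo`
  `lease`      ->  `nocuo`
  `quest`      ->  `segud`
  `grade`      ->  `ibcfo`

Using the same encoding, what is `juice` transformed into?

lekeo

A repeating key of period 3 is used — shifts +2, +10, +2 over and over.
On juice: j+2=l, u+10=e, i+2=k, c+2=e, e+10=o.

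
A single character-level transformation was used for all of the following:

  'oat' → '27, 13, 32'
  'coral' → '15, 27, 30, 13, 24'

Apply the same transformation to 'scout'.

o is letter #15 and maps to 27: an offset of 12. Each letter is replaced by its alphabet position (a=1..z=26) + 12.
Applying it to scout: s=19→31, c=3→15, o=15→27, u=21→33, t=20→32.

31, 15, 27, 33, 32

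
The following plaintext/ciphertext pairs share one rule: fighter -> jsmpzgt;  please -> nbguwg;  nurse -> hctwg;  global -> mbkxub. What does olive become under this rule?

f(5)→j(9) and i(8)→s(18) fit y≡3x+20 (mod 26); the inverse of 3 mod 26 is 9. Each letter's alphabet position (a=0..z=25) is mapped through 3·x+20 mod 26 — an affine cipher.
On olive: o(14)→3·14+20≡10=k; l(11)→3·11+20≡1=b; i(8)→3·8+20≡18=s; v(21)→3·21+20≡5=f; e(4)→3·4+20≡6=g (all mod 26).

kbsfg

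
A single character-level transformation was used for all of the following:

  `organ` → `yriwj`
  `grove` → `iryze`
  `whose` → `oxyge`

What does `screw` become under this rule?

o(14)→y(24) and r(17)→r(17) fit y≡15x+22 (mod 26); the inverse of 15 mod 26 is 7. Each letter's alphabet position (a=0..z=25) is mapped through 15·x+22 mod 26 — an affine cipher.
For screw: s(18)→15·18+22≡6=g; c(2)→15·2+22≡0=a; r(17)→15·17+22≡17=r; e(4)→15·4+22≡4=e; w(22)→15·22+22≡14=o (all mod 26).

gareo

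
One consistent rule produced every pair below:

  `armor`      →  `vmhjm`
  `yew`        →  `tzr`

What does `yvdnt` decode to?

This is a Caesar cipher with shift 21.
Reversing it on yvdnt: y−21=d, v−21=a, d−21=i, n−21=s, t−21=y.

daisy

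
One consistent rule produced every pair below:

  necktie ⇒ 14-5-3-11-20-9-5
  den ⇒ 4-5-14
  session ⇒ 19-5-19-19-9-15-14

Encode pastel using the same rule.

16-1-19-20-5-12

n is letter #14 and maps to 14: an offset of 0. Each letter is replaced by its alphabet position (a=1, b=2, …, z=26).
On pastel: p=16→16, a=1→1, s=19→19, t=20→20, e=5→5, l=12→12.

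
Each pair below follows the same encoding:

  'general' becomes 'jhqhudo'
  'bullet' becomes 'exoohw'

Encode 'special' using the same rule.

vshfldo

This is a Caesar cipher with shift 3.
Applying it to special: s+3=v, p+3=s, e+3=h, c+3=f, i+3=l, a+3=d, l+3=o.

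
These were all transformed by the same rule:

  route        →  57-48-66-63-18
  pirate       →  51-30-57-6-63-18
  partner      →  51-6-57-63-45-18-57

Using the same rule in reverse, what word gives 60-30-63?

sit

r(#18)→57 and o(#15)→48: differences scale by 3, so n = 3·pos + 3. The formula is n = 3×(alphabet index, a=1) + 3.
Undoing it on 60-30-63: 60→(60−3)÷3=19=s, 30→(30−3)÷3=9=i, 63→(63−3)÷3=20=t.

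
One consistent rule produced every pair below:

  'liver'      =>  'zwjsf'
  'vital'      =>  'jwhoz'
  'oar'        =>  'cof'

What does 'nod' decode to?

zap

It's a constant shift of +14 (ROT14).
Decoding nod: n−14=z, o−14=a, d−14=p.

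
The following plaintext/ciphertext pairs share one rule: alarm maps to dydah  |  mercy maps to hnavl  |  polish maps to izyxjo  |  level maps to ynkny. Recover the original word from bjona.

a(0)→d(3) and l(11)→y(24) fit y≡9x+3 (mod 26); the inverse of 9 mod 26 is 3. This is an affine cipher: with a=0,…,z=25, each position x becomes (9x+3) mod 26.
Decoding bjona: b(1)→3·(1−3)≡20=u; j(9)→3·(9−3)≡18=s; o(14)→3·(14−3)≡7=h; n(13)→3·(13−3)≡4=e; a(0)→3·(0−3)≡17=r (all mod 26).

usher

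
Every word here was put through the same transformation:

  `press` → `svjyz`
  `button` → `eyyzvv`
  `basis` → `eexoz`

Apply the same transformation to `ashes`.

dwmkz

In press: p→s is +3, r→v is +4, e→j is +5, s→y is +6 — the shift increases by 1 each position. Each letter shifts forward by (position + 3), i.e. 3, 4, 5, … — the shift grows by one for each successive letter.
Applying it to ashes: a+3=d, s+4=w, h+5=m, e+6=k, s+7=z.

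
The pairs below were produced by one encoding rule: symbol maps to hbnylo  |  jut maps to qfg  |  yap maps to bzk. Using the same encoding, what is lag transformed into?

Each pair mirrors across the alphabet (s↔h, y↔b, m↔n): positions sum to 25. Each letter is replaced by its mirror in the alphabet: a↔z, b↔y, c↔x, and so on (the Atbash cipher).
For lag: l↔o, a↔z, g↔t.

ozt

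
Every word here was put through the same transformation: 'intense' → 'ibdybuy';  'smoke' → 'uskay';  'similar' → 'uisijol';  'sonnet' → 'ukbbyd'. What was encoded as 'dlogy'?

trace

i(8)→i(8) and n(13)→b(1) fit y≡9x+14 (mod 26); the inverse of 9 mod 26 is 3. Each letter's alphabet position (a=0..z=25) is mapped through 9·x+14 mod 26 — an affine cipher.
Decoding dlogy: d(3)→3·(3−14)≡19=t; l(11)→3·(11−14)≡17=r; o(14)→3·(14−14)≡0=a; g(6)→3·(6−14)≡2=c; y(24)→3·(24−14)≡4=e (all mod 26).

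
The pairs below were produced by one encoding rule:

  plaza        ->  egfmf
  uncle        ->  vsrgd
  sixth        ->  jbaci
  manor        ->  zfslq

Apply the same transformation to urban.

p(15)→e(4) and l(11)→g(6) fit y≡19x+5 (mod 26); the inverse of 19 mod 26 is 11. Each letter's alphabet position (a=0..z=25) is mapped through 19·x+5 mod 26 — an affine cipher.
Applying it to urban: u(20)→19·20+5≡21=v; r(17)→19·17+5≡16=q; b(1)→19·1+5≡24=y; a(0)→19·0+5≡5=f; n(13)→19·13+5≡18=s (all mod 26).

vqyfs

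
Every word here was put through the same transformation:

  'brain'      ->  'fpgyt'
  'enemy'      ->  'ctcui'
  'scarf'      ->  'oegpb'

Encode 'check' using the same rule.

b(1)→f(5) and r(17)→p(15) fit y≡25x+6 (mod 26); the inverse of 25 mod 26 is 25. Treating letters as 0–25, the rule is x ↦ 25x + 6 (mod 26).
On check: c(2)→25·2+6≡4=e; h(7)→25·7+6≡25=z; e(4)→25·4+6≡2=c; c(2)→25·2+6≡4=e; k(10)→25·10+6≡22=w (all mod 26).

ezcew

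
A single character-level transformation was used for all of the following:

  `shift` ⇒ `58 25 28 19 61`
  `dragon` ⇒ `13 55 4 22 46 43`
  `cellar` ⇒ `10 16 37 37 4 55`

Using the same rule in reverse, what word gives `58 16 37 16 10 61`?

s(#19)→58 and h(#8)→25: differences scale by 3, so n = 3·pos + 1. With a=1..z=26, the number is 3·pos + 1.
Decoding 58 16 37 16 10 61: 58→(58−1)÷3=19=s, 16→(16−1)÷3=5=e, 37→(37−1)÷3=12=l, 16→(16−1)÷3=5=e, 10→(10−1)÷3=3=c, 61→(61−1)÷3=20=t.

select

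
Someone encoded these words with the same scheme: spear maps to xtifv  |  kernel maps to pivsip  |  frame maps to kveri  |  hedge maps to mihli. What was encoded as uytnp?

Shifts by position in spear: pos 0: s→x (+5), pos 1: p→t (+4), pos 2: e→i (+4), pos 3: a→f (+5), pos 4: r→v (+4) — repeating every 3. The shifts repeat in a cycle of length 3: positions 0,1,… shift by +5, +4, +4, then the pattern repeats.
Decoding uytnp: u−5=p, y−4=u, t−4=p, n−5=i, p−4=l.

pupil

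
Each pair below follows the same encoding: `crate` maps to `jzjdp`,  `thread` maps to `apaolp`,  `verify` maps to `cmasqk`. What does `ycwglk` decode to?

In crate: c→j is +7, r→z is +8, a→j is +9, t→d is +10 — the shift increases by 1 each position. Letter i (0-indexed) is shifted by i+7, so successive shifts are 7, 8, 9, ….
Undoing it on ycwglk: y−7=r, c−8=u, w−9=n, g−10=w, l−11=a, k−12=y.

runway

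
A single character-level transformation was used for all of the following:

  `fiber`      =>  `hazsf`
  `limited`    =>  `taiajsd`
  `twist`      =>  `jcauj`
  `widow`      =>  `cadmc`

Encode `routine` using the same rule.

f(5)→h(7) and i(8)→a(0) fit y≡15x+10 (mod 26); the inverse of 15 mod 26 is 7. Each letter's alphabet position (a=0..z=25) is mapped through 15·x+10 mod 26 — an affine cipher.
For routine: r(17)→15·17+10≡5=f; o(14)→15·14+10≡12=m; u(20)→15·20+10≡24=y; t(19)→15·19+10≡9=j; i(8)→15·8+10≡0=a; n(13)→15·13+10≡23=x; e(4)→15·4+10≡18=s (all mod 26).

fmyjaxs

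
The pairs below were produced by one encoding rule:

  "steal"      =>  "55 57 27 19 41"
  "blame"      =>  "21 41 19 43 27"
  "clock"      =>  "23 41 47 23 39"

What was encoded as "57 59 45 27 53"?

s(#19)→55 and t(#20)→57: differences scale by 2, so n = 2·pos + 17. The formula is n = 2×(alphabet index, a=1) + 17.
Decoding 57 59 45 27 53: 57→(57−17)÷2=20=t, 59→(59−17)÷2=21=u, 45→(45−17)÷2=14=n, 27→(27−17)÷2=5=e, 53→(53−17)÷2=18=r.

tuner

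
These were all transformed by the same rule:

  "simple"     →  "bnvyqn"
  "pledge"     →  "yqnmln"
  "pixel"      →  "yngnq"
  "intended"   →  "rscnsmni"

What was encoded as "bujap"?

It's a Vigenère-style cipher with numeric key [9,5,9]: position i shifts by key[i mod 3].
Reversing it on bujap: b−9=s, u−5=p, j−9=a, a−9=r, p−5=k.

spark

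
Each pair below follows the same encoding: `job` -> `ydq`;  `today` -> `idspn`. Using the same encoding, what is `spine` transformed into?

Compare letters: j→y is +15, o→d is +15, b→q is +15 — a constant shift. Each letter is shifted forward by 15 in the alphabet (a Caesar shift of +15).
For spine: s+15=h, p+15=e, i+15=x, n+15=c, e+15=t.

hexct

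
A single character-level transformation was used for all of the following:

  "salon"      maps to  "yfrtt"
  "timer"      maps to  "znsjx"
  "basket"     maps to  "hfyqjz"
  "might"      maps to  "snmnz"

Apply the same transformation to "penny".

The shift depends on letter class: consonant s→y is +6, but vowel a→f is +5. The rule splits by letter class: vowels +5, consonants +6.
On penny: p(cons)+6=v, e(vowel)+5=j, n(cons)+6=t, n(cons)+6=t, y(cons)+6=e.

vjtte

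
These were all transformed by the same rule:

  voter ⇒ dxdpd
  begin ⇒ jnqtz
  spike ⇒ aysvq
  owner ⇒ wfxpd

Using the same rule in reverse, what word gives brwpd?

timer

Letter i (0-indexed) is shifted by i+8, so successive shifts are 8, 9, 10, ….
Undoing it on brwpd: b−8=t, r−9=i, w−10=m, p−11=e, d−12=r.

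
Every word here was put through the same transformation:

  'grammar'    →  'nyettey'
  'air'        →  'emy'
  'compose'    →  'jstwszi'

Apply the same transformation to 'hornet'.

The shift depends on letter class: consonant g→n is +7, but vowel a→e is +4. Two shifts are in play — +4 for a/e/i/o/u, +7 for every other letter.
For hornet: h(cons)+7=o, o(vowel)+4=s, r(cons)+7=y, n(cons)+7=u, e(vowel)+4=i, t(cons)+7=a.

osyuia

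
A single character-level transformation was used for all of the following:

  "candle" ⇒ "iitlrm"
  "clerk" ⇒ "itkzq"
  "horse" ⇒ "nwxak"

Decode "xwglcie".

roadway

Shifts by position in candle: pos 0: c→i (+6), pos 1: a→i (+8), pos 2: n→t (+6), pos 3: d→l (+8) — repeating every 2. It's a Vigenère-style cipher with numeric key [6,8]: position i shifts by key[i mod 2].
Reversing it on xwglcie: x−6=r, w−8=o, g−6=a, l−8=d, c−6=w, i−8=a, e−6=y.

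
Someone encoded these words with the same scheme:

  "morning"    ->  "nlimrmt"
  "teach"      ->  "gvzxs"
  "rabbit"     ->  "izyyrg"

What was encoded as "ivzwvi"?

Letters are reflected about the middle of the alphabet (position → 25−position): Atbash.
Decoding ivzwvi: i↔r, v↔e, z↔a, w↔d, v↔e, i↔r.

reader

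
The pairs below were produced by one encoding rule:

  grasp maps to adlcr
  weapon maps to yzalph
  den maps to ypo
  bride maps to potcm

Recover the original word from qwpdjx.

myself

The output letters match the input read backwards, each shifted +11: grasp reversed is psarg. Two steps: reverse the string, then apply a Caesar shift of +11.
Undoing it on qwpdjx: shift back: q−11=f, w−11=l, p−11=e, d−11=s, j−11=y, x−11=m → flesym; then reverse → myself.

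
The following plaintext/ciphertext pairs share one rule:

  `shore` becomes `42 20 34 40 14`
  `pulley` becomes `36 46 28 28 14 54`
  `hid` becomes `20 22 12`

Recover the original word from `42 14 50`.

Each letter becomes 2×(its alphabet position, a=1..z=26) + 4.
Reversing it on 42 14 50: 42→(42−4)÷2=19=s, 14→(14−4)÷2=5=e, 50→(50−4)÷2=23=w.

sew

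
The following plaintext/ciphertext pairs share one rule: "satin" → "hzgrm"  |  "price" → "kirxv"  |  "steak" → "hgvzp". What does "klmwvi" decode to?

ponder

Each pair mirrors across the alphabet (s↔h, a↔z, t↔g): positions sum to 25. Letters are reflected about the middle of the alphabet (position → 25−position): Atbash.
Reversing it on klmwvi: k↔p, l↔o, m↔n, w↔d, v↔e, i↔r.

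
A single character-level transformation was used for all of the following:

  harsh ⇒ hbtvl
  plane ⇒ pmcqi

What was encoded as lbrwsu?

In harsh: h→h is +0, a→b is +1, r→t is +2, s→v is +3 — the shift increases by 1 each position. Each letter shifts forward by its position index (0, 1, 2, …) — the shift grows by one for each successive letter.
Decoding lbrwsu: l−0=l, b−1=a, r−2=p, w−3=t, s−4=o, u−5=p.

laptop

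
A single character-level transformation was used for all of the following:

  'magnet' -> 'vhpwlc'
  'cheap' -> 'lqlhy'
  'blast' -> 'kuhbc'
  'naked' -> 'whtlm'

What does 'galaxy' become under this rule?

The shift depends on letter class: consonant m→v is +9, but vowel a→h is +7. Vowels shift forward by 7 and consonants shift forward by 9.
Applying it to galaxy: g(cons)+9=p, a(vowel)+7=h, l(cons)+9=u, a(vowel)+7=h, x(cons)+9=g, y(cons)+9=h.

phuhgh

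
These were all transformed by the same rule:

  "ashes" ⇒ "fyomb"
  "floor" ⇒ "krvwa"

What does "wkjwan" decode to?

In ashes: a→f is +5, s→y is +6, h→o is +7, e→m is +8 — the shift increases by 1 each position. Letter i (0-indexed) is shifted by i+5, so successive shifts are 5, 6, 7, ….
Undoing it on wkjwan: w−5=r, k−6=e, j−7=c, w−8=o, a−9=r, n−10=d.

record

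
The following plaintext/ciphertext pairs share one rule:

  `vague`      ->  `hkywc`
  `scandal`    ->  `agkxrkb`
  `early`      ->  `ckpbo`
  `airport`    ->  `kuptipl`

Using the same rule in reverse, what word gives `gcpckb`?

Treating letters as 0–25, the rule is x ↦ 11x + 10 (mod 26).
Decoding gcpckb: g(6)→19·(6−10)≡2=c; c(2)→19·(2−10)≡4=e; p(15)→19·(15−10)≡17=r; c(2)→19·(2−10)≡4=e; k(10)→19·(10−10)≡0=a; b(1)→19·(1−10)≡11=l (all mod 26).

cereal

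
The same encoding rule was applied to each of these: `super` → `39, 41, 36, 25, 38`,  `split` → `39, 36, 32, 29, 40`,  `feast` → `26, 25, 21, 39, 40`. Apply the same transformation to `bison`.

22, 29, 39, 35, 34

s is letter #19 and maps to 39: an offset of 20. Each letter is replaced by its alphabet position (a=1..z=26) + 20.
On bison: b=2→22, i=9→29, s=19→39, o=15→35, n=14→34.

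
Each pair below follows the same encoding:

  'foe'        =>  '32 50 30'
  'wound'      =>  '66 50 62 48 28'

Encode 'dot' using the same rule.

28 50 60

Each letter becomes 2×(its alphabet position, a=1..z=26) + 20.
Applying it to dot: d=4→28, o=15→50, t=20→60.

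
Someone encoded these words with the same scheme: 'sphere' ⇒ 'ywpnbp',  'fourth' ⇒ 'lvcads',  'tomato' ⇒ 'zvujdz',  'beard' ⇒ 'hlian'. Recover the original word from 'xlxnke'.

Letter i (0-indexed) is shifted by i+6, so successive shifts are 6, 7, 8, ….
Decoding xlxnke: x−6=r, l−7=e, x−8=p, n−9=e, k−10=a, e−11=t.

repeat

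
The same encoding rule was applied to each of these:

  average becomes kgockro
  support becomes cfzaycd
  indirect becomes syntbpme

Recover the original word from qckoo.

Shifts by position in average: pos 0: a→k (+10), pos 1: v→g (+11), pos 2: e→o (+10), pos 3: r→c (+11) — repeating every 2. A repeating key of period 2 is used — shifts +10, +11 over and over.
Reversing it on qckoo: q−10=g, c−11=r, k−10=a, o−11=d, o−10=e.

grade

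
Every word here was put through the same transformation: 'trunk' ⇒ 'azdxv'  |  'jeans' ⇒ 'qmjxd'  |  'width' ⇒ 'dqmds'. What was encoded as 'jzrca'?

crisp

In trunk: t→a is +7, r→z is +8, u→d is +9, n→x is +10 — the shift increases by 1 each position. Each letter shifts forward by (position + 7), i.e. 7, 8, 9, … — the shift grows by one for each successive letter.
Undoing it on jzrca: j−7=c, z−8=r, r−9=i, c−10=s, a−11=p.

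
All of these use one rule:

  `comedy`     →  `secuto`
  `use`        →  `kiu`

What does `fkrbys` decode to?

public

It's a constant shift of +16 (ROT16).
Undoing it on fkrbys: f−16=p, k−16=u, r−16=b, b−16=l, y−16=i, s−16=c.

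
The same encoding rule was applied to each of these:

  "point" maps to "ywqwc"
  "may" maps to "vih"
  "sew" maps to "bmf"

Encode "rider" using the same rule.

aqmma

Two shifts are in play — +8 for a/e/i/o/u, +9 for every other letter.
For rider: r(cons)+9=a, i(vowel)+8=q, d(cons)+9=m, e(vowel)+8=m, r(cons)+9=a.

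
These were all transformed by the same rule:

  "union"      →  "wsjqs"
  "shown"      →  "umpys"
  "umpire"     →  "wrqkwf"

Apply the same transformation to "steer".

Shifts by position in union: pos 0: u→w (+2), pos 1: n→s (+5), pos 2: i→j (+1), pos 3: o→q (+2), pos 4: n→s (+5) — repeating every 3. The shifts repeat in a cycle of length 3: positions 0,1,… shift by +2, +5, +1, then the pattern repeats.
For steer: s+2=u, t+5=y, e+1=f, e+2=g, r+5=w.

uyfgw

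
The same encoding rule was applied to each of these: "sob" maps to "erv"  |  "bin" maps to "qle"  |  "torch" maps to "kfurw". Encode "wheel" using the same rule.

The output letters match the input read backwards, each shifted +3: sob reversed is bos. Two steps: reverse the string, then apply a Caesar shift of +3.
Applying it to wheel: reverse → leehw; then shift: l+3=o, e+3=h, e+3=h, h+3=k, w+3=z.

ohhkz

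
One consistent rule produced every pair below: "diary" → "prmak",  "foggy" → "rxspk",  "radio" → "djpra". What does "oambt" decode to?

A repeating key of period 2 is used — shifts +12, +9 over and over.
Reversing it on oambt: o−12=c, a−9=r, m−12=a, b−9=s, t−12=h.

crash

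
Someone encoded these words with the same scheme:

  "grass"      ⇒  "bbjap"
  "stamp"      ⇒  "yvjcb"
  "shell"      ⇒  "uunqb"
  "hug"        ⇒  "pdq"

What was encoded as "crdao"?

The output letters match the input read backwards, each shifted +9: grass reversed is ssarg. The word is reversed, then every letter is shifted forward by 9.
Decoding crdao: shift back: c−9=t, r−9=i, d−9=u, a−9=r, o−9=f → tiurf; then reverse → fruit.

fruit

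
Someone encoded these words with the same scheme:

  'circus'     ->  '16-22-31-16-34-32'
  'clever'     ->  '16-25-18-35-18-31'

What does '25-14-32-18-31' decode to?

laser

c is letter #3 and maps to 16: an offset of 13. The number is (letter's place in the alphabet, a=1) + 13.
Undoing it on 25-14-32-18-31: 25→(25−13)÷1=12=l, 14→(14−13)÷1=1=a, 32→(32−13)÷1=19=s, 18→(18−13)÷1=5=e, 31→(31−13)÷1=18=r.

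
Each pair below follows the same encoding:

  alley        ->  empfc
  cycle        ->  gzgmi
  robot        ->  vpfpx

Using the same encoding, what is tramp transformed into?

xsent

The shifts repeat in a cycle of length 2: positions 0,1,… shift by +4, +1, then the pattern repeats.
For tramp: t+4=x, r+1=s, a+4=e, m+1=n, p+4=t.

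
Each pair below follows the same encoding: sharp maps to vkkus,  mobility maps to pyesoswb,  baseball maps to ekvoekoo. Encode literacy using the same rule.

oswoukfb

The shift depends on letter class: consonant s→v is +3, but vowel a→k is +10. Two shifts are in play — +10 for a/e/i/o/u, +3 for every other letter.
Applying it to literacy: l(cons)+3=o, i(vowel)+10=s, t(cons)+3=w, e(vowel)+10=o, r(cons)+3=u, a(vowel)+10=k, c(cons)+3=f, y(cons)+3=b.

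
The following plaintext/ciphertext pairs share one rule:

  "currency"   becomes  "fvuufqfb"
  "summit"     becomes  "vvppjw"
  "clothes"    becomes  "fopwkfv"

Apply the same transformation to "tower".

Two shifts are in play — +1 for a/e/i/o/u, +3 for every other letter.
Applying it to tower: t(cons)+3=w, o(vowel)+1=p, w(cons)+3=z, e(vowel)+1=f, r(cons)+3=u.

wpzfu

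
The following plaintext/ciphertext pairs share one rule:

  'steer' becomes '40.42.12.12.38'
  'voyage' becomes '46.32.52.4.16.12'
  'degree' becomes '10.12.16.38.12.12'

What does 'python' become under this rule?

34.52.42.18.32.30

s(#19)→40 and t(#20)→42: differences scale by 2, so n = 2·pos + 2. Each letter becomes 2×(its alphabet position, a=1..z=26) + 2.
Applying it to python: p=16→34, y=25→52, t=20→42, h=8→18, o=15→32, n=14→30.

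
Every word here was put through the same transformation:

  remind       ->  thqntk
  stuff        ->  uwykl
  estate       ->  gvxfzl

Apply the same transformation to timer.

vlqjx

The shift increases by 1 at each position, starting from +2: 2, 3, 4, ….
For timer: t+2=v, i+3=l, m+4=q, e+5=j, r+6=x.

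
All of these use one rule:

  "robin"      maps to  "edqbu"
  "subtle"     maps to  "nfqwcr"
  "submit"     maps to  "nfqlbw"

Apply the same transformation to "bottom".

qdwwdl

This is an affine cipher: with a=0,…,z=25, each position x becomes (9x+7) mod 26.
For bottom: b(1)→9·1+7≡16=q; o(14)→9·14+7≡3=d; t(19)→9·19+7≡22=w; t(19)→9·19+7≡22=w; o(14)→9·14+7≡3=d; m(12)→9·12+7≡11=l (all mod 26).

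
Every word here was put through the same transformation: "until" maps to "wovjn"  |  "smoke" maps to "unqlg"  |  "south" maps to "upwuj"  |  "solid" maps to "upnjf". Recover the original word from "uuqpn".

Shifts by position in until: pos 0: u→w (+2), pos 1: n→o (+1), pos 2: t→v (+2), pos 3: i→j (+1) — repeating every 2. It's a Vigenère-style cipher with numeric key [2,1]: position i shifts by key[i mod 2].
Reversing it on uuqpn: u−2=s, u−1=t, q−2=o, p−1=o, n−2=l.

stool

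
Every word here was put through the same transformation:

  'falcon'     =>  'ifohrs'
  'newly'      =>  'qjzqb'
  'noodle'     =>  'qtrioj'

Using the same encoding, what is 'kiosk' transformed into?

nnrxn

Shifts by position in falcon: pos 0: f→i (+3), pos 1: a→f (+5), pos 2: l→o (+3), pos 3: c→h (+5) — repeating every 2. A repeating key of period 2 is used — shifts +3, +5 over and over.
On kiosk: k+3=n, i+5=n, o+3=r, s+5=x, k+3=n.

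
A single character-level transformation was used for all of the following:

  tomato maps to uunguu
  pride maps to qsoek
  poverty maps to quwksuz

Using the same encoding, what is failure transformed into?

The shift depends on letter class: consonant t→u is +1, but vowel o→u is +6. The rule splits by letter class: vowels +6, consonants +1.
Applying it to failure: f(cons)+1=g, a(vowel)+6=g, i(vowel)+6=o, l(cons)+1=m, u(vowel)+6=a, r(cons)+1=s, e(vowel)+6=k.

ggomask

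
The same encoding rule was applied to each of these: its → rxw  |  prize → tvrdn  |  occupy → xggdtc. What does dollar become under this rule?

hxppjv

The shift depends on letter class: consonant t→x is +4, but vowel i→r is +9. Two shifts are in play — +9 for a/e/i/o/u, +4 for every other letter.
On dollar: d(cons)+4=h, o(vowel)+9=x, l(cons)+4=p, l(cons)+4=p, a(vowel)+9=j, r(cons)+4=v.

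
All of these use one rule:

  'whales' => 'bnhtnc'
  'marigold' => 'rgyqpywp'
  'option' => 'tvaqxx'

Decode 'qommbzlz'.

In whales: w→b is +5, h→n is +6, a→h is +7, l→t is +8 — the shift increases by 1 each position. Each letter shifts forward by (position + 5), i.e. 5, 6, 7, … — the shift grows by one for each successive letter.
Undoing it on qommbzlz: q−5=l, o−6=i, m−7=f, m−8=e, b−9=s, z−10=p, l−11=a, z−12=n.

lifespan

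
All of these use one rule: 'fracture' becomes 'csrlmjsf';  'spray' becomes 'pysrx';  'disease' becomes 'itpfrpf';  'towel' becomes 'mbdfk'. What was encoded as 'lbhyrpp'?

f(5)→c(2) and r(17)→s(18) fit y≡23x+17 (mod 26); the inverse of 23 mod 26 is 17. Treating letters as 0–25, the rule is x ↦ 23x + 17 (mod 26).
Undoing it on lbhyrpp: l(11)→17·(11−17)≡2=c; b(1)→17·(1−17)≡14=o; h(7)→17·(7−17)≡12=m; y(24)→17·(24−17)≡15=p; r(17)→17·(17−17)≡0=a; p(15)→17·(15−17)≡18=s; p(15)→17·(15−17)≡18=s (all mod 26).

compass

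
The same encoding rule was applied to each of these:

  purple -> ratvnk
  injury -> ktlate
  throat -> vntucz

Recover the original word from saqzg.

quote

Shifts by position in purple: pos 0: p→r (+2), pos 1: u→a (+6), pos 2: r→t (+2), pos 3: p→v (+6) — repeating every 2. It's a Vigenère-style cipher with numeric key [2,6]: position i shifts by key[i mod 2].
Undoing it on saqzg: s−2=q, a−6=u, q−2=o, z−6=t, g−2=e.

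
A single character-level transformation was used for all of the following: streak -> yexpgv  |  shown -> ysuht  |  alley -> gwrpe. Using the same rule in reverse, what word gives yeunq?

stock

It's a Vigenère-style cipher with numeric key [6,11]: position i shifts by key[i mod 2].
Reversing it on yeunq: y−6=s, e−11=t, u−6=o, n−11=c, q−6=k.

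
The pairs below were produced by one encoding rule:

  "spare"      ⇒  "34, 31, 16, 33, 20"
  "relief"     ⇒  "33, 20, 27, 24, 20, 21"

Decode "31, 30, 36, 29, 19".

Each letter is replaced by its alphabet position (a=1..z=26) + 15.
Reversing it on 31, 30, 36, 29, 19: 31→(31−15)÷1=16=p, 30→(30−15)÷1=15=o, 36→(36−15)÷1=21=u, 29→(29−15)÷1=14=n, 19→(19−15)÷1=4=d.

pound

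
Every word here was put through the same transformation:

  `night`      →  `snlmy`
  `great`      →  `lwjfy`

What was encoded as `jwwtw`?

Compare letters: n→s is +5, i→n is +5, g→l is +5 — a constant shift. This is a Caesar cipher with shift 5.
Undoing it on jwwtw: j−5=e, w−5=r, w−5=r, t−5=o, w−5=r.

error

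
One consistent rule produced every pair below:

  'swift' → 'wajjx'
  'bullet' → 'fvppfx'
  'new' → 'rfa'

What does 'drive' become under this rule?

hvjzf

Vowels shift forward by 1 and consonants shift forward by 4.
For drive: d(cons)+4=h, r(cons)+4=v, i(vowel)+1=j, v(cons)+4=z, e(vowel)+1=f.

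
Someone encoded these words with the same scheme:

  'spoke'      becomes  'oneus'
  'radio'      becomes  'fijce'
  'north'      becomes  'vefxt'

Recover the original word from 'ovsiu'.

sneak

s(18)→o(14) and p(15)→n(13) fit y≡9x+8 (mod 26); the inverse of 9 mod 26 is 3. Treating letters as 0–25, the rule is x ↦ 9x + 8 (mod 26).
Reversing it on ovsiu: o(14)→3·(14−8)≡18=s; v(21)→3·(21−8)≡13=n; s(18)→3·(18−8)≡4=e; i(8)→3·(8−8)≡0=a; u(20)→3·(20−8)≡10=k (all mod 26).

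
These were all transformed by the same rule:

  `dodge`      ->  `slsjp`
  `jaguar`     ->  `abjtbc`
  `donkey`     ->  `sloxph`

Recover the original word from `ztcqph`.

survey

d(3)→s(18) and o(14)→l(11) fit y≡23x+1 (mod 26); the inverse of 23 mod 26 is 17. Treating letters as 0–25, the rule is x ↦ 23x + 1 (mod 26).
Decoding ztcqph: z(25)→17·(25−1)≡18=s; t(19)→17·(19−1)≡20=u; c(2)→17·(2−1)≡17=r; q(16)→17·(16−1)≡21=v; p(15)→17·(15−1)≡4=e; h(7)→17·(7−1)≡24=y (all mod 26).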